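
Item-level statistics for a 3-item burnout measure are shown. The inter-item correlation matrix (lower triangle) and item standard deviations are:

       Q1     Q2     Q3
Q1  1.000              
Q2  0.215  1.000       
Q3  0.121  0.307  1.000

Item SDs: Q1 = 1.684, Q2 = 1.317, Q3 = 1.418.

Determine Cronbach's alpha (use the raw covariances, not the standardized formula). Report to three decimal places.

Σσ²ᵢ = 1.684² + 1.317² + 1.418² = 6.5811
Covariances σ_ij = r_ij · s_i · s_j:
  σ(Q1,Q2) = 0.215 × 1.684 × 1.317 = 0.4768
  σ(Q1,Q3) = 0.121 × 1.684 × 1.418 = 0.2889
  σ(Q2,Q3) = 0.307 × 1.317 × 1.418 = 0.5733
σ²_T = Σσ²ᵢ + 2·Σσ_ij = 6.5811 + 2 × 1.3390 = 9.2591
α = (3/2)·(1 − 6.5811/9.2591) = 0.434

Cronbach's alpha = 0.434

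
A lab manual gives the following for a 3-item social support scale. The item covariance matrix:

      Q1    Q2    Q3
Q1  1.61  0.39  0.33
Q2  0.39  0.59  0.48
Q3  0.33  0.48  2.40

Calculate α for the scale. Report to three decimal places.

α = 0.514

sum of item variances = 1.61 + 0.59 + 2.40 = 4.60
Sum of off-diagonal covariances = 1.20
total variance = 4.60 + 2 × 1.20 = 7.00
α = (k/(k−1))·(1 − sum of item variances/total variance) = (3/2)·(1 − 4.60/7.00) = 0.514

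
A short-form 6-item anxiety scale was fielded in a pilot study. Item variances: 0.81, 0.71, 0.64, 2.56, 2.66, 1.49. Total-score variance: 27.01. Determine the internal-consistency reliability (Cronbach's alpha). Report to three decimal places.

sum of item variances = 0.81 + 0.71 + 0.64 + 2.56 + 2.66 + 1.49 = 8.87
α = (k/(k−1))·(1 − sum of item variances/σ²_total) = (6/5)·(1 − 8.87/27.01) = 0.806

α = 0.806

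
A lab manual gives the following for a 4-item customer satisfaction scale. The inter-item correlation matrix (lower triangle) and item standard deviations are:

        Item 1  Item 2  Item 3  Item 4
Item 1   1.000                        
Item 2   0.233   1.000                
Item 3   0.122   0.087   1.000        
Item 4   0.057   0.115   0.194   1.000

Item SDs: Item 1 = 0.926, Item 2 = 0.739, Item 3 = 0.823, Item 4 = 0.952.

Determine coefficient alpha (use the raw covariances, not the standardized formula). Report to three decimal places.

coefficient alpha = 0.377

Σσ²ᵢ = 0.926² + 0.739² + 0.823² + 0.952² = 2.9872
Covariances σ_ij = r_ij · s_i · s_j:
  σ(Item 1,Item 2) = 0.233 × 0.926 × 0.739 = 0.1594
  σ(Item 1,Item 3) = 0.122 × 0.926 × 0.823 = 0.0930
  σ(Item 1,Item 4) = 0.057 × 0.926 × 0.952 = 0.0502
  σ(Item 2,Item 3) = 0.087 × 0.739 × 0.823 = 0.0529
  σ(Item 2,Item 4) = 0.115 × 0.739 × 0.952 = 0.0809
  σ(Item 3,Item 4) = 0.194 × 0.823 × 0.952 = 0.1520
σ²_T = Σσ²ᵢ + 2·Σσ_ij = 2.9872 + 2 × 0.5884 = 4.1640
α = (4/3)·(1 − 2.9872/4.1640) = 0.377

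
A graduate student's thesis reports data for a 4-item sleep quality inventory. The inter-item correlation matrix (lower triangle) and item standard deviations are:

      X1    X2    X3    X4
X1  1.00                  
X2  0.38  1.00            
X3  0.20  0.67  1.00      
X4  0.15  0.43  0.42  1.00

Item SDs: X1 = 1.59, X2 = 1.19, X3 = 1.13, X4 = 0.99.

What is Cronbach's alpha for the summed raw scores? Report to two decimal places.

Cronbach's alpha = 0.68

Σσ²ᵢ = 1.59² + 1.19² + 1.13² + 0.99² = 6.2012
Covariances σ_ij = r_ij · s_i · s_j:
  σ(X1,X2) = 0.38 × 1.59 × 1.19 = 0.7190
  σ(X1,X3) = 0.20 × 1.59 × 1.13 = 0.3593
  σ(X1,X4) = 0.15 × 1.59 × 0.99 = 0.2361
  σ(X2,X3) = 0.67 × 1.19 × 1.13 = 0.9009
  σ(X2,X4) = 0.43 × 1.19 × 0.99 = 0.5066
  σ(X3,X4) = 0.42 × 1.13 × 0.99 = 0.4699
σ²_T = Σσ²ᵢ + 2·Σσ_ij = 6.2012 + 2 × 3.1918 = 12.5848
α = (4/3)·(1 − 6.2012/12.5848) = 0.68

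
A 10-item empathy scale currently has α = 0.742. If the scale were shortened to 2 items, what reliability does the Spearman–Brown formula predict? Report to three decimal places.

Length factor m = 2/10 = 0.2000
α' = m·α / (1 − (1−m)·α)
   = 2/10 × 0.742 / (1 − (1 − 2/10) × 0.742)
   = 0.1484 / 0.4064 = 0.365

predicted reliability = 0.365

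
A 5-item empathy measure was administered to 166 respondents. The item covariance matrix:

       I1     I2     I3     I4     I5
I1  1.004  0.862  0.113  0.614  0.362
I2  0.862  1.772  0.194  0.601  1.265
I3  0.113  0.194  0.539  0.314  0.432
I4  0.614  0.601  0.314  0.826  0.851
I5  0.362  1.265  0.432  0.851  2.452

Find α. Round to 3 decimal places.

Σσᵢ² = 1.004 + 1.772 + 0.539 + 0.826 + 2.452 = 6.593
Sum of off-diagonal covariances = 5.608
Var(T) = 6.593 + 2 × 5.608 = 17.809
α = (k/(k−1))·(1 − Σσᵢ²/Var(T)) = (5/4)·(1 − 6.593/17.809) = 0.787

α = 0.787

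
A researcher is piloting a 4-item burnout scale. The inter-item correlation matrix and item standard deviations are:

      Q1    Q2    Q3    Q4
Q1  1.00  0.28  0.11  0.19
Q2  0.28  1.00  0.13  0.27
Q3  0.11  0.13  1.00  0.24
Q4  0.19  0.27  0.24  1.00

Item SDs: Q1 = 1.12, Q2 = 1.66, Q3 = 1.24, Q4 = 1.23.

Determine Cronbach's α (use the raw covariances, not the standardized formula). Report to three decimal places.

Σσ²ᵢ = 1.12² + 1.66² + 1.24² + 1.23² = 7.0605
Covariances σ_ij = r_ij · s_i · s_j:
  σ(Q1,Q2) = 0.28 × 1.12 × 1.66 = 0.5206
  σ(Q1,Q3) = 0.11 × 1.12 × 1.24 = 0.1528
  σ(Q1,Q4) = 0.19 × 1.12 × 1.23 = 0.2617
  σ(Q2,Q3) = 0.13 × 1.66 × 1.24 = 0.2676
  σ(Q2,Q4) = 0.27 × 1.66 × 1.23 = 0.5513
  σ(Q3,Q4) = 0.24 × 1.24 × 1.23 = 0.3660
σ²_T = Σσ²ᵢ + 2·Σσ_ij = 7.0605 + 2 × 2.1200 = 11.3005
α = (4/3)·(1 − 7.0605/11.3005) = 0.500

Cronbach's α = 0.500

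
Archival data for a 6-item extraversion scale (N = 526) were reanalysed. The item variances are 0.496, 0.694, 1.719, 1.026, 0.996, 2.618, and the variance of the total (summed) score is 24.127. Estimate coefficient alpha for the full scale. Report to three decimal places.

coefficient alpha = 0.825

ΣVar(i) = 0.496 + 0.694 + 1.719 + 1.026 + 0.996 + 2.618 = 7.549
α = (k/(k−1))·(1 − ΣVar(i)/Var(T)) = (6/5)·(1 − 7.549/24.127) = 0.825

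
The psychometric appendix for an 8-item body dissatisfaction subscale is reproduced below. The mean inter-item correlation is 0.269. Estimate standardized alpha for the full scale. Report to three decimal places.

standardized alpha = 0.746

Standardized α = k·r̄ / (1 + (k−1)·r̄) = 8 × 0.269 / (1 + 7 × 0.269)
  = 2.1520 / 2.8830 = 0.746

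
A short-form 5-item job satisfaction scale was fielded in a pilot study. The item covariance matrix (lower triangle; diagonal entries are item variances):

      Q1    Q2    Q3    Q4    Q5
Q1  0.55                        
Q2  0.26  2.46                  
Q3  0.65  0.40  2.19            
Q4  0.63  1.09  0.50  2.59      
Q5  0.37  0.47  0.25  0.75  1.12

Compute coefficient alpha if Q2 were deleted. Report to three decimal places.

Remaining items: Q1, Q3, Q4, Q5 (k = 4).
sum of item variances = 0.55 + 2.19 + 2.59 + 1.12 = 6.45
Var(T) = 6.45 + 2 × 3.15 = 12.75
α (item deleted) = (4/3)·(1 − 6.45/12.75) = 0.659

α = 0.659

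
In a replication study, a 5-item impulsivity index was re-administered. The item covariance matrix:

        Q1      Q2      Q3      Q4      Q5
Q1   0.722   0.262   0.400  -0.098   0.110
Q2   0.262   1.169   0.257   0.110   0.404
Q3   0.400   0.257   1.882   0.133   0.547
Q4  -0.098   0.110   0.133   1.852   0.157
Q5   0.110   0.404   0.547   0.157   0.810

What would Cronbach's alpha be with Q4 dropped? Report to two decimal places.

Remaining items: Q1, Q2, Q3, Q5 (k = 4).
sum of item variances = 0.722 + 1.169 + 1.882 + 0.810 = 4.583
Var(T) = 4.583 + 2 × 1.980 = 8.543
α (item deleted) = (4/3)·(1 − 4.583/8.543) = 0.62

α = 0.62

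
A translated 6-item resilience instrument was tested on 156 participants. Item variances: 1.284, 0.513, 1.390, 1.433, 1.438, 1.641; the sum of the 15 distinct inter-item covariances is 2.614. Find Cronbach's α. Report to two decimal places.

Cronbach's α = 0.49

Σσᵢ² = 1.284 + 0.513 + 1.390 + 1.433 + 1.438 + 1.641 = 7.699
Sum of distinct covariances = 2.614
σ²_T = Σσᵢ² + 2·Σcov = 7.699 + 2 × 2.614 = 12.927
α = (6/5)·(1 − 7.699/12.927) = 0.49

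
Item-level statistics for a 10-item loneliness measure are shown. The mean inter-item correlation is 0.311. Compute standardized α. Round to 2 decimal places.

α = 0.82

Standardized α = k·r̄ / (1 + (k−1)·r̄) = 10 × 0.311 / (1 + 9 × 0.311)
  = 3.1100 / 3.7990 = 0.82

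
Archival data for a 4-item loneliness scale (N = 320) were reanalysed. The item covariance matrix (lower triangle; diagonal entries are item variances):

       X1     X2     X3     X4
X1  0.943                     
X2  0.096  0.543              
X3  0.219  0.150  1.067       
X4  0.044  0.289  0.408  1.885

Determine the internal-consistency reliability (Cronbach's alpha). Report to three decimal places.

α = 0.469

Σσᵢ² = 0.943 + 0.543 + 1.067 + 1.885 = 4.438
Σ_{i<j} σ_ij = 1.206
Var(T) = 4.438 + 2 × 1.206 = 6.850
α = (k/(k−1))·(1 − Σσᵢ²/Var(T)) = (4/3)·(1 − 4.438/6.850) = 0.469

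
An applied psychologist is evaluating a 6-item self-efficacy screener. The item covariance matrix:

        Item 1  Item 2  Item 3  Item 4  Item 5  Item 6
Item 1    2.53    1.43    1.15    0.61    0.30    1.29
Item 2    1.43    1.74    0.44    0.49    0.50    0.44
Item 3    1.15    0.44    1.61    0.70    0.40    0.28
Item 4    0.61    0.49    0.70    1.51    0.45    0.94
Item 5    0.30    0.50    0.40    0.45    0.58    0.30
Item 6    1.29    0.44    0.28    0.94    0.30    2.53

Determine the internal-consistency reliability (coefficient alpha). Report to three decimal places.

coefficient alpha = 0.779

ΣVar(i) = 2.53 + 1.74 + 1.61 + 1.51 + 0.58 + 2.53 = 10.50
Σ_{i<j} σ_ij = 9.72
total variance = 10.50 + 2 × 9.72 = 29.94
α = (k/(k−1))·(1 − ΣVar(i)/total variance) = (6/5)·(1 − 10.50/29.94) = 0.779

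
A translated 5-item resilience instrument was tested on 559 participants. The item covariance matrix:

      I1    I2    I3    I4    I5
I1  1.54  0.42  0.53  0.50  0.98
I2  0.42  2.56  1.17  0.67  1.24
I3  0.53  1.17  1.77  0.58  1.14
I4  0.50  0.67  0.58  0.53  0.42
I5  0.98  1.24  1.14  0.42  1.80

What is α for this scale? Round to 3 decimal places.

α = 0.814

Σσ²ᵢ = 1.54 + 2.56 + 1.77 + 0.53 + 1.80 = 8.20
Sum of off-diagonal covariances = 7.65
Var(T) = 8.20 + 2 × 7.65 = 23.50
α = (k/(k−1))·(1 − Σσ²ᵢ/Var(T)) = (5/4)·(1 − 8.20/23.50) = 0.814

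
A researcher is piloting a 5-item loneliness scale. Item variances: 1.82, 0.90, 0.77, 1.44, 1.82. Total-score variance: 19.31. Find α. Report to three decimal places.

Σσᵢ² = 1.82 + 0.90 + 0.77 + 1.44 + 1.82 = 6.75
α = (k/(k−1))·(1 − Σσᵢ²/Var(T)) = (5/4)·(1 − 6.75/19.31) = 0.813

α = 0.813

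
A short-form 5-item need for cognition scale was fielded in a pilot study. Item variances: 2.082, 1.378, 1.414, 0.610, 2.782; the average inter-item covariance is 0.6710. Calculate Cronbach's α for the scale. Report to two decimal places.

Cronbach's α = 0.77

sum of item variances = 2.082 + 1.378 + 1.414 + 0.610 + 2.782 = 8.266
Sum of the 10 distinct covariances = 10 × 0.6710 = 6.7100
σ²_total = sum of item variances + 2·Σcov = 8.266 + 2 × 6.7100 = 21.6860
α = (5/4)·(1 − 8.266/21.6860) = 0.77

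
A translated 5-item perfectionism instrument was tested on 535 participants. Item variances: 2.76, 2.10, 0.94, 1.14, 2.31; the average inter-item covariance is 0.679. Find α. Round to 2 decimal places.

sum of item variances = 2.76 + 2.10 + 0.94 + 1.14 + 2.31 = 9.25
Sum of the 10 distinct covariances = 10 × 0.679 = 6.790
σ²_total = sum of item variances + 2·Σcov = 9.25 + 2 × 6.790 = 22.830
α = (5/4)·(1 − 9.25/22.830) = 0.74

α = 0.74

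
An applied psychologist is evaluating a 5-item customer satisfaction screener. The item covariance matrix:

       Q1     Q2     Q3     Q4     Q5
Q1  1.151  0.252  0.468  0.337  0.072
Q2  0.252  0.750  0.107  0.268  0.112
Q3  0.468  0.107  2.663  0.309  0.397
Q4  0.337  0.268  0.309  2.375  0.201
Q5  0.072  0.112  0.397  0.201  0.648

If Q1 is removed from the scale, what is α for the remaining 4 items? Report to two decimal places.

α = 0.40

Remaining items: Q2, Q3, Q4, Q5 (k = 4).
Σσᵢ² = 0.750 + 2.663 + 2.375 + 0.648 = 6.436
σ²_T = 6.436 + 2 × 1.394 = 9.224
α (item deleted) = (4/3)·(1 − 6.436/9.224) = 0.40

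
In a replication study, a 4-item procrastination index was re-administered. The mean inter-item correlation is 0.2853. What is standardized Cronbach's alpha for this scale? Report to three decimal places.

standardized Cronbach's alpha = 0.615

Standardized α = k·r̄ / (1 + (k−1)·r̄) = 4 × 0.2853 / (1 + 3 × 0.2853)
  = 1.1412 / 1.8559 = 0.615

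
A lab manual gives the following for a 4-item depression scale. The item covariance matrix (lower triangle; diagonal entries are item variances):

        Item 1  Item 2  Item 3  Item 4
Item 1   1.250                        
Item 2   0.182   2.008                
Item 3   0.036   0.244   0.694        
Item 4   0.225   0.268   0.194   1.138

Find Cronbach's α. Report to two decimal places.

α = 0.41

Σσ²ᵢ = 1.250 + 2.008 + 0.694 + 1.138 = 5.090
Σ_{i<j} σ_ij = 1.149
Var(T) = 5.090 + 2 × 1.149 = 7.388
α = (k/(k−1))·(1 − Σσ²ᵢ/Var(T)) = (4/3)·(1 − 5.090/7.388) = 0.41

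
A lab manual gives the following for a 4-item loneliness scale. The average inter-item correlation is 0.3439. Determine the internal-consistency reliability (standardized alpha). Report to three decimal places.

α = 0.677

Standardized α = k·r̄ / (1 + (k−1)·r̄) = 4 × 0.3439 / (1 + 3 × 0.3439)
  = 1.3756 / 2.0317 = 0.677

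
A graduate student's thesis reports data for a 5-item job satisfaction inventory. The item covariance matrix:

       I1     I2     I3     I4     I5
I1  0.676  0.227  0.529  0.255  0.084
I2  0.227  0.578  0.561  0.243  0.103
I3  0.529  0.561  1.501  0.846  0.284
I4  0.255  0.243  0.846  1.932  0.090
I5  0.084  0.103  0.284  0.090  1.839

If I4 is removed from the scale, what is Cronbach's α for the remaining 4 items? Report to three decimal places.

α = 0.584

Remaining items: I1, I2, I3, I5 (k = 4).
sum of item variances = 0.676 + 0.578 + 1.501 + 1.839 = 4.594
σ²_T = 4.594 + 2 × 1.788 = 8.170
α (item deleted) = (4/3)·(1 − 4.594/8.170) = 0.584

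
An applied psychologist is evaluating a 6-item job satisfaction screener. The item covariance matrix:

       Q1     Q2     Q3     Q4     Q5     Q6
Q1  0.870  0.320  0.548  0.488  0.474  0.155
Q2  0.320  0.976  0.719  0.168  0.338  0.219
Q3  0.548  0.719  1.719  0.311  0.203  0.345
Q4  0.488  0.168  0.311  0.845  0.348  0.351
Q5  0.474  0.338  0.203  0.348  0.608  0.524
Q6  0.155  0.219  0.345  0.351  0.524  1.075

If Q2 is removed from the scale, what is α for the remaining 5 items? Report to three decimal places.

Remaining items: Q1, Q3, Q4, Q5, Q6 (k = 5).
Σσᵢ² = 0.870 + 1.719 + 0.845 + 0.608 + 1.075 = 5.117
Var(T) = 5.117 + 2 × 3.747 = 12.611
α (item deleted) = (5/4)·(1 − 5.117/12.611) = 0.743

α = 0.743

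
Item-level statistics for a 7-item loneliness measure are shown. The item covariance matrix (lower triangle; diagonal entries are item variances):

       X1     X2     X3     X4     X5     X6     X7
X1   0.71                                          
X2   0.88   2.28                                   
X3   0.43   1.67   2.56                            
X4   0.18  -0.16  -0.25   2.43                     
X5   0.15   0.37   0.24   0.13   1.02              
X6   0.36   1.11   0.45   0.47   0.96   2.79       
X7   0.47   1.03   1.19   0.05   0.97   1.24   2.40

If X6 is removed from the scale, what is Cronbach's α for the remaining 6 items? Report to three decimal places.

Remaining items: X1, X2, X3, X4, X5, X7 (k = 6).
sum of item variances = 0.71 + 2.28 + 2.56 + 2.43 + 1.02 + 2.40 = 11.40
σ²_total = 11.40 + 2 × 7.35 = 26.10
α (item deleted) = (6/5)·(1 − 11.40/26.10) = 0.676

α = 0.676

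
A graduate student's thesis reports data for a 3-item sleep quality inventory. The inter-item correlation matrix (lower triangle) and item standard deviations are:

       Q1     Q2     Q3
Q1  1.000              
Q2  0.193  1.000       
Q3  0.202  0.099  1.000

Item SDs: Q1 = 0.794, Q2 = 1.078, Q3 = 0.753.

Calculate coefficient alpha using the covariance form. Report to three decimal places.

Σσ²ᵢ = 0.794² + 1.078² + 0.753² = 2.3595
Covariances σ_ij = r_ij · s_i · s_j:
  σ(Q1,Q2) = 0.193 × 0.794 × 1.078 = 0.1652
  σ(Q1,Q3) = 0.202 × 0.794 × 0.753 = 0.1208
  σ(Q2,Q3) = 0.099 × 1.078 × 0.753 = 0.0804
σ²_T = Σσ²ᵢ + 2·Σσ_ij = 2.3595 + 2 × 0.3664 = 3.0923
α = (3/2)·(1 − 2.3595/3.0923) = 0.355

coefficient alpha = 0.355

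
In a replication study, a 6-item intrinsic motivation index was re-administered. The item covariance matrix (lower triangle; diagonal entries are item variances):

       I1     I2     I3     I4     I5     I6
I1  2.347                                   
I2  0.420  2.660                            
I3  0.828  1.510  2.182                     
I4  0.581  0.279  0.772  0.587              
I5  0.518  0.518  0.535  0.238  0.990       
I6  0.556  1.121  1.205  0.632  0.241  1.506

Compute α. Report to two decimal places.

Σσᵢ² = 2.347 + 2.660 + 2.182 + 0.587 + 0.990 + 1.506 = 10.272
Sum of off-diagonal covariances = 9.954
σ²_T = 10.272 + 2 × 9.954 = 30.180
α = (k/(k−1))·(1 − Σσᵢ²/σ²_T) = (6/5)·(1 − 10.272/30.180) = 0.79

α = 0.79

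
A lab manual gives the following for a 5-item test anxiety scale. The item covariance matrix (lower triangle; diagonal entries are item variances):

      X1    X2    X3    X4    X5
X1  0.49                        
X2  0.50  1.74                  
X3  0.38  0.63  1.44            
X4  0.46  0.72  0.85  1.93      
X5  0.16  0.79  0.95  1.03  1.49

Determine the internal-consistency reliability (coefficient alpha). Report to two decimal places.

ΣVar(i) = 0.49 + 1.74 + 1.44 + 1.93 + 1.49 = 7.09
Sum of the distinct covariances = 6.47
Var(T) = 7.09 + 2 × 6.47 = 20.03
α = (k/(k−1))·(1 − ΣVar(i)/Var(T)) = (5/4)·(1 − 7.09/20.03) = 0.81

α = 0.81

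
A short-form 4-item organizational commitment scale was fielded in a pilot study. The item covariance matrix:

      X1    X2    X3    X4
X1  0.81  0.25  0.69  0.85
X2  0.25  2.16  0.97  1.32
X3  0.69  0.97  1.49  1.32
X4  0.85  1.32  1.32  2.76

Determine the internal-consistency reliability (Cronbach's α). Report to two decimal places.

Σσ²ᵢ = 0.81 + 2.16 + 1.49 + 2.76 = 7.22
Σ_{i<j} σ_ij = 5.40
total variance = 7.22 + 2 × 5.40 = 18.02
α = (k/(k−1))·(1 − Σσ²ᵢ/total variance) = (4/3)·(1 − 7.22/18.02) = 0.80

α = 0.80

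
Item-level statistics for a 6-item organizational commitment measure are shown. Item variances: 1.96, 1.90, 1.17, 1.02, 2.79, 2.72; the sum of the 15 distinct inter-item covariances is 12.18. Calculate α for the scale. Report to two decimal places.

α = 0.81

sum of item variances = 1.96 + 1.90 + 1.17 + 1.02 + 2.79 + 2.72 = 11.56
Sum of distinct covariances = 12.18
σ²_total = sum of item variances + 2·Σcov = 11.56 + 2 × 12.18 = 35.92
α = (6/5)·(1 − 11.56/35.92) = 0.81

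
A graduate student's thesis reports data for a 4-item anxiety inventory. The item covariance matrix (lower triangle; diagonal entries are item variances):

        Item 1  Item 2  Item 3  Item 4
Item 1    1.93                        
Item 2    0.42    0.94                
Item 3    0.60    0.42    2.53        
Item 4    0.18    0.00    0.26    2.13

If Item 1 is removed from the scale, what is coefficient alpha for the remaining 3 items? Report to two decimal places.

Remaining items: Item 2, Item 3, Item 4 (k = 3).
Σσ²ᵢ = 0.94 + 2.53 + 2.13 = 5.60
Var(T) = 5.60 + 2 × 0.68 = 6.96
α (item deleted) = (3/2)·(1 − 5.60/6.96) = 0.29

coefficient alpha = 0.29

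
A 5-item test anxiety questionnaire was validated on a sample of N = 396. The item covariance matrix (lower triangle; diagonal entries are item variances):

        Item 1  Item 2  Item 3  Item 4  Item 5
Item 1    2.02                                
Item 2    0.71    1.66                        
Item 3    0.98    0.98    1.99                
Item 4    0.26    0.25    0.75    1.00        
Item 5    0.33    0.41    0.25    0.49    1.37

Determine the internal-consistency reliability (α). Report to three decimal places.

Σσ²ᵢ = 2.02 + 1.66 + 1.99 + 1.00 + 1.37 = 8.04
Sum of the distinct covariances = 5.41
total variance = 8.04 + 2 × 5.41 = 18.86
α = (k/(k−1))·(1 − Σσ²ᵢ/total variance) = (5/4)·(1 − 8.04/18.86) = 0.717

α = 0.717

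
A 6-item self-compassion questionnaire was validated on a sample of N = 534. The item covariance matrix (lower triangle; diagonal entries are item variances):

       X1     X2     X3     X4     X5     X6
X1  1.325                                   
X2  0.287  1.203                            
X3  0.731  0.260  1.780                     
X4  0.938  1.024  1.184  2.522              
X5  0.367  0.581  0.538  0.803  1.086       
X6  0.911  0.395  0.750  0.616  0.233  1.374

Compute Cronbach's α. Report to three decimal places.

Σσᵢ² = 1.325 + 1.203 + 1.780 + 2.522 + 1.086 + 1.374 = 9.290
Sum of the distinct covariances = 9.618
total variance = 9.290 + 2 × 9.618 = 28.526
α = (k/(k−1))·(1 − Σσᵢ²/total variance) = (6/5)·(1 − 9.290/28.526) = 0.809

α = 0.809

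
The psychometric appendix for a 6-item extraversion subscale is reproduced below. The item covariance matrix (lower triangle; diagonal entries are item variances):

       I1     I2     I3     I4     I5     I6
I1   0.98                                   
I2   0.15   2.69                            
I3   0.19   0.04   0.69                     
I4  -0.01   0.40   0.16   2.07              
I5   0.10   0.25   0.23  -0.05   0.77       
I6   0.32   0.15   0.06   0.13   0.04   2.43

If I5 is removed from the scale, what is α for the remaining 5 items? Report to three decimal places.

α = 0.330

Remaining items: I1, I2, I3, I4, I6 (k = 5).
sum of item variances = 0.98 + 2.69 + 0.69 + 2.07 + 2.43 = 8.86
σ²_T = 8.86 + 2 × 1.59 = 12.04
α (item deleted) = (5/4)·(1 − 8.86/12.04) = 0.330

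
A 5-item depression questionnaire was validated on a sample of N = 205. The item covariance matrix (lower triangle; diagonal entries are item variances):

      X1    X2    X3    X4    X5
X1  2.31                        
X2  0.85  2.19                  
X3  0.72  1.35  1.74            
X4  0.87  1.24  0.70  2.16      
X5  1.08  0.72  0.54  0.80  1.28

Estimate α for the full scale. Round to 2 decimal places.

ΣVar(i) = 2.31 + 2.19 + 1.74 + 2.16 + 1.28 = 9.68
Σ_{i<j} σ_ij = 8.87
total variance = 9.68 + 2 × 8.87 = 27.42
α = (k/(k−1))·(1 − ΣVar(i)/total variance) = (5/4)·(1 − 9.68/27.42) = 0.81

α = 0.81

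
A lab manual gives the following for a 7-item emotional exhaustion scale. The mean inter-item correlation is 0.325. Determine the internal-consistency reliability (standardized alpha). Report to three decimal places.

α = 0.771

Standardized α = k·r̄ / (1 + (k−1)·r̄) = 7 × 0.325 / (1 + 6 × 0.325)
  = 2.2750 / 2.9500 = 0.771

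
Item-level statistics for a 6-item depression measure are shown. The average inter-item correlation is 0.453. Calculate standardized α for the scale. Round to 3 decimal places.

Standardized α = k·r̄ / (1 + (k−1)·r̄) = 6 × 0.453 / (1 + 5 × 0.453)
  = 2.7180 / 3.2650 = 0.832

standardized α = 0.832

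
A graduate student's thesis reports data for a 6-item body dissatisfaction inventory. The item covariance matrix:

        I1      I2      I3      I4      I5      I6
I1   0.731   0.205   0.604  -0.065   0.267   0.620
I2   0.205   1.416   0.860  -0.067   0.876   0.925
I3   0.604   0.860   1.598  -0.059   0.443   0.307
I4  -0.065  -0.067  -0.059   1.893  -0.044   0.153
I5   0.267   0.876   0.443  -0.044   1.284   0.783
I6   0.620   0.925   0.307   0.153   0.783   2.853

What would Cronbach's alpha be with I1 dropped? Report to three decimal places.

Remaining items: I2, I3, I4, I5, I6 (k = 5).
ΣVar(i) = 1.416 + 1.598 + 1.893 + 1.284 + 2.853 = 9.044
σ²_total = 9.044 + 2 × 4.177 = 17.398
α (item deleted) = (5/4)·(1 − 9.044/17.398) = 0.600

Cronbach's alpha = 0.600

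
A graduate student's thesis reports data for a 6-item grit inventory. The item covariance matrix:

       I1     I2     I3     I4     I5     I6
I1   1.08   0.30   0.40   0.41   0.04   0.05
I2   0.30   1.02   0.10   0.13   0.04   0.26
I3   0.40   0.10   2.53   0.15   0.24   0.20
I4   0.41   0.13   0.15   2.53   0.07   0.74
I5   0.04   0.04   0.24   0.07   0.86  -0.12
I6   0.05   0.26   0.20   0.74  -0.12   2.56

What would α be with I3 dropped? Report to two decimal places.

Remaining items: I1, I2, I4, I5, I6 (k = 5).
Σσ²ᵢ = 1.08 + 1.02 + 2.53 + 0.86 + 2.56 = 8.05
σ²_total = 8.05 + 2 × 1.92 = 11.89
α (item deleted) = (5/4)·(1 − 8.05/11.89) = 0.40

α = 0.40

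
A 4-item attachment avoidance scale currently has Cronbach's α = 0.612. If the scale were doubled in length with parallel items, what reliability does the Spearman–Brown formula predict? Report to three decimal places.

predicted reliability = 0.759

Length factor m = 2
α' = m·α / (1 + (m−1)·α)
   = 2 × 0.612 / (1 + (2 − 1) × 0.612)
   = 1.2240 / 1.6120 = 0.759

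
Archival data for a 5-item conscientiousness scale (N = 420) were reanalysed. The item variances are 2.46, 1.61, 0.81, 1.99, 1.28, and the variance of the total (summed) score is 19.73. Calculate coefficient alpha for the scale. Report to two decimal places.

α = 0.73

ΣVar(i) = 2.46 + 1.61 + 0.81 + 1.99 + 1.28 = 8.15
α = (k/(k−1))·(1 − ΣVar(i)/Var(T)) = (5/4)·(1 − 8.15/19.73) = 0.73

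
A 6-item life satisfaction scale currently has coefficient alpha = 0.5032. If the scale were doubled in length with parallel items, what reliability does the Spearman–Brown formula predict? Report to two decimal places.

Length factor m = 2
α' = m·α / (1 + (m−1)·α)
   = 2 × 0.5032 / (1 + (2 − 1) × 0.5032)
   = 1.0064 / 1.5032 = 0.67

predicted reliability = 0.67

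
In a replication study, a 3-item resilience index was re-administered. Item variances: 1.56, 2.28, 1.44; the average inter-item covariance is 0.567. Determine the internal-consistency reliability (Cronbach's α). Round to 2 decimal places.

Σσ²ᵢ = 1.56 + 2.28 + 1.44 = 5.28
Sum of the 3 distinct covariances = 3 × 0.567 = 1.701
Var(T) = Σσ²ᵢ + 2·Σcov = 5.28 + 2 × 1.701 = 8.682
α = (3/2)·(1 − 5.28/8.682) = 0.59

α = 0.59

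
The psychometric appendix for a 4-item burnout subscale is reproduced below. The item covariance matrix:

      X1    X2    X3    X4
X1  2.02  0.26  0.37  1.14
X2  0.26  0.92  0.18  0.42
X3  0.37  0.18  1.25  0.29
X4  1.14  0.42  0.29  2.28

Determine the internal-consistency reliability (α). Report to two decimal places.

α = 0.60

Σσᵢ² = 2.02 + 0.92 + 1.25 + 2.28 = 6.47
Sum of off-diagonal covariances = 2.66
total variance = 6.47 + 2 × 2.66 = 11.79
α = (k/(k−1))·(1 − Σσᵢ²/total variance) = (4/3)·(1 − 6.47/11.79) = 0.60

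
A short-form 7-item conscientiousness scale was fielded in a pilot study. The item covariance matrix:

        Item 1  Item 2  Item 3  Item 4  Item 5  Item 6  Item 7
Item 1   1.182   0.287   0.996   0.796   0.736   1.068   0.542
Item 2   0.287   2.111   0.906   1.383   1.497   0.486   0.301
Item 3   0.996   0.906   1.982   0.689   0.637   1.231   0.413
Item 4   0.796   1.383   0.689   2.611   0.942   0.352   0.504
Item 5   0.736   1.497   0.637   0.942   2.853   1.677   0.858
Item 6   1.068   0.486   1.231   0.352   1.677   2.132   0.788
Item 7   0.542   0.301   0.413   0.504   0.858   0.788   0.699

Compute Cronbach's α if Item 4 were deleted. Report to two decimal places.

Remaining items: Item 1, Item 2, Item 3, Item 5, Item 6, Item 7 (k = 6).
ΣVar(i) = 1.182 + 2.111 + 1.982 + 2.853 + 2.132 + 0.699 = 10.959
σ²_T = 10.959 + 2 × 12.423 = 35.805
α (item deleted) = (6/5)·(1 − 10.959/35.805) = 0.83

α = 0.83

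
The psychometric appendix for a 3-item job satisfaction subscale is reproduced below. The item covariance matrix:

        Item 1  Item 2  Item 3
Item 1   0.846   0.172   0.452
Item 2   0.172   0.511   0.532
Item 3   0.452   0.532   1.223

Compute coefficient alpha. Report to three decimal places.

coefficient alpha = 0.709

Σσ²ᵢ = 0.846 + 0.511 + 1.223 = 2.580
Σ_{i<j} σ_ij = 1.156
σ²_total = 2.580 + 2 × 1.156 = 4.892
α = (k/(k−1))·(1 − Σσ²ᵢ/σ²_total) = (3/2)·(1 − 2.580/4.892) = 0.709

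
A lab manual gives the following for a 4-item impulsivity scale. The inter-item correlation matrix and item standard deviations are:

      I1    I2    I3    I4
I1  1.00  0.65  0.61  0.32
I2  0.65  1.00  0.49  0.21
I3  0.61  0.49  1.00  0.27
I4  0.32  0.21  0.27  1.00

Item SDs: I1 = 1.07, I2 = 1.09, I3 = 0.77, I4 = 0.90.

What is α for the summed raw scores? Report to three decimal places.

α = 0.746

Σσ²ᵢ = 1.07² + 1.09² + 0.77² + 0.90² = 3.7359
Covariances σ_ij = r_ij · s_i · s_j:
  σ(I1,I2) = 0.65 × 1.07 × 1.09 = 0.7581
  σ(I1,I3) = 0.61 × 1.07 × 0.77 = 0.5026
  σ(I1,I4) = 0.32 × 1.07 × 0.90 = 0.3082
  σ(I2,I3) = 0.49 × 1.09 × 0.77 = 0.4113
  σ(I2,I4) = 0.21 × 1.09 × 0.90 = 0.2060
  σ(I3,I4) = 0.27 × 0.77 × 0.90 = 0.1871
σ²_T = Σσ²ᵢ + 2·Σσ_ij = 3.7359 + 2 × 2.3733 = 8.4825
α = (4/3)·(1 − 3.7359/8.4825) = 0.746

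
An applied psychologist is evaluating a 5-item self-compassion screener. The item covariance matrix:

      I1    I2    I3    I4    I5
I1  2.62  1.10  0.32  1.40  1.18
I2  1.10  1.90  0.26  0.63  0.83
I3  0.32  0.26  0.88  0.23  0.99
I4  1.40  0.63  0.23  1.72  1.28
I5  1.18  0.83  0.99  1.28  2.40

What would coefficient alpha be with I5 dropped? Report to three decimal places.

coefficient alpha = 0.700

Remaining items: I1, I2, I3, I4 (k = 4).
sum of item variances = 2.62 + 1.90 + 0.88 + 1.72 = 7.12
Var(T) = 7.12 + 2 × 3.94 = 15.00
α (item deleted) = (4/3)·(1 − 7.12/15.00) = 0.700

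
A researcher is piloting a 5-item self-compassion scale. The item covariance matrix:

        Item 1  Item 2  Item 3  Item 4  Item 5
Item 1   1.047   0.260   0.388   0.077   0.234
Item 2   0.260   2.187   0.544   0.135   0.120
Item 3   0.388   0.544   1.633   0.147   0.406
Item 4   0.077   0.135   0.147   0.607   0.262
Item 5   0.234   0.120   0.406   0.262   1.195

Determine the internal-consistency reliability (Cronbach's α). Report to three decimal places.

Σσ²ᵢ = 1.047 + 2.187 + 1.633 + 0.607 + 1.195 = 6.669
Sum of the distinct covariances = 2.573
total variance = 6.669 + 2 × 2.573 = 11.815
α = (k/(k−1))·(1 − Σσ²ᵢ/total variance) = (5/4)·(1 − 6.669/11.815) = 0.544

α = 0.544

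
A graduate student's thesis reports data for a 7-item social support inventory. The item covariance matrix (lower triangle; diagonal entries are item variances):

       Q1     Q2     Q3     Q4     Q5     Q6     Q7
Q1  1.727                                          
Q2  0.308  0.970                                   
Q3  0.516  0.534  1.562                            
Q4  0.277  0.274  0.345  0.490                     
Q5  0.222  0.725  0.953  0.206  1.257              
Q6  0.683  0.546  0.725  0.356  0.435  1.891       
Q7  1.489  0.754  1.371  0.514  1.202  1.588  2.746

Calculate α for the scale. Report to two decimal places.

Σσᵢ² = 1.727 + 0.970 + 1.562 + 0.490 + 1.257 + 1.891 + 2.746 = 10.643
Σ_{i<j} σ_ij = 14.023
Var(T) = 10.643 + 2 × 14.023 = 38.689
α = (k/(k−1))·(1 − Σσᵢ²/Var(T)) = (7/6)·(1 − 10.643/38.689) = 0.85

α = 0.85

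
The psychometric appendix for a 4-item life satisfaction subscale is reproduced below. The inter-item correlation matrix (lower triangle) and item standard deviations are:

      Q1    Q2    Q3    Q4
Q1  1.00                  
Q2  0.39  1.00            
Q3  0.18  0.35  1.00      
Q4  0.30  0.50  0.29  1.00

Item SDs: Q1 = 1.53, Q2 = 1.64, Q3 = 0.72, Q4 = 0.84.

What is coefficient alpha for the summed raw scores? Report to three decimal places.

coefficient alpha = 0.635

Σσ²ᵢ = 1.53² + 1.64² + 0.72² + 0.84² = 6.2545
Covariances σ_ij = r_ij · s_i · s_j:
  σ(Q1,Q2) = 0.39 × 1.53 × 1.64 = 0.9786
  σ(Q1,Q3) = 0.18 × 1.53 × 0.72 = 0.1983
  σ(Q1,Q4) = 0.30 × 1.53 × 0.84 = 0.3856
  σ(Q2,Q3) = 0.35 × 1.64 × 0.72 = 0.4133
  σ(Q2,Q4) = 0.50 × 1.64 × 0.84 = 0.6888
  σ(Q3,Q4) = 0.29 × 0.72 × 0.84 = 0.1754
σ²_T = Σσ²ᵢ + 2·Σσ_ij = 6.2545 + 2 × 2.8400 = 11.9345
α = (4/3)·(1 − 6.2545/11.9345) = 0.635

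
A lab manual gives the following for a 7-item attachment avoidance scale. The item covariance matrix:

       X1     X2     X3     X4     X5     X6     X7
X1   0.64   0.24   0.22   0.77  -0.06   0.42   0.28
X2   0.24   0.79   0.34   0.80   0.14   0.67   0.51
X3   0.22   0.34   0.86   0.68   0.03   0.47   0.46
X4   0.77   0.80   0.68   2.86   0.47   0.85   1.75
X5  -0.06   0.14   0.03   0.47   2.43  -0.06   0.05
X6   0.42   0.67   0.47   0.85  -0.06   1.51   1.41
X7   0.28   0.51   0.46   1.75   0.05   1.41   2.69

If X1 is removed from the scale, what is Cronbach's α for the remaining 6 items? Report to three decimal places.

Remaining items: X2, X3, X4, X5, X6, X7 (k = 6).
Σσ²ᵢ = 0.79 + 0.86 + 2.86 + 2.43 + 1.51 + 2.69 = 11.14
Var(T) = 11.14 + 2 × 8.57 = 28.28
α (item deleted) = (6/5)·(1 − 11.14/28.28) = 0.727

α = 0.727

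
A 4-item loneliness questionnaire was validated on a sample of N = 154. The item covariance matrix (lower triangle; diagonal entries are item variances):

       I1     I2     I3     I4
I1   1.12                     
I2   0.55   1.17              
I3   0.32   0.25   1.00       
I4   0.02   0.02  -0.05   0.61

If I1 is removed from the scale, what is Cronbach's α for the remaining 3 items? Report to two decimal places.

Cronbach's α = 0.20

Remaining items: I2, I3, I4 (k = 3).
sum of item variances = 1.17 + 1.00 + 0.61 = 2.78
Var(T) = 2.78 + 2 × 0.22 = 3.22
α (item deleted) = (3/2)·(1 − 2.78/3.22) = 0.20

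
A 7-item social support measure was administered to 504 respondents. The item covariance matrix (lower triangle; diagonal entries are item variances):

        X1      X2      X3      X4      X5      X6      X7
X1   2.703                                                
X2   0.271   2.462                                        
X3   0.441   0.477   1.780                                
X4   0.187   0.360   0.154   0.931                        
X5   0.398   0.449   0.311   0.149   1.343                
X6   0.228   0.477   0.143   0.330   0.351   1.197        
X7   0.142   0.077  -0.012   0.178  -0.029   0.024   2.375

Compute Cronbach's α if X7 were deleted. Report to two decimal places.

Remaining items: X1, X2, X3, X4, X5, X6 (k = 6).
sum of item variances = 2.703 + 2.462 + 1.780 + 0.931 + 1.343 + 1.197 = 10.416
σ²_T = 10.416 + 2 × 4.726 = 19.868
α (item deleted) = (6/5)·(1 − 10.416/19.868) = 0.57

α = 0.57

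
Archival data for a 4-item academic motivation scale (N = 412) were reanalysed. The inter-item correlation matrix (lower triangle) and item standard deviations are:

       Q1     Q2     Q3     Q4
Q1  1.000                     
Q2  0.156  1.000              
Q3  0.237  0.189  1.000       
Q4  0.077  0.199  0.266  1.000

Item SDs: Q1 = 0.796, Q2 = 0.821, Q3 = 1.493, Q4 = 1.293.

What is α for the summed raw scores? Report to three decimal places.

Σσ²ᵢ = 0.796² + 0.821² + 1.493² + 1.293² = 5.2086
Covariances σ_ij = r_ij · s_i · s_j:
  σ(Q1,Q2) = 0.156 × 0.796 × 0.821 = 0.1019
  σ(Q1,Q3) = 0.237 × 0.796 × 1.493 = 0.2817
  σ(Q1,Q4) = 0.077 × 0.796 × 1.293 = 0.0793
  σ(Q2,Q3) = 0.189 × 0.821 × 1.493 = 0.2317
  σ(Q2,Q4) = 0.199 × 0.821 × 1.293 = 0.2112
  σ(Q3,Q4) = 0.266 × 1.493 × 1.293 = 0.5135
σ²_T = Σσ²ᵢ + 2·Σσ_ij = 5.2086 + 2 × 1.4193 = 8.0472
α = (4/3)·(1 − 5.2086/8.0472) = 0.470

α = 0.470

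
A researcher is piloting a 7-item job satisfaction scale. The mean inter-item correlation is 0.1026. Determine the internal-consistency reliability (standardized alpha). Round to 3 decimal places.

Standardized α = k·r̄ / (1 + (k−1)·r̄) = 7 × 0.1026 / (1 + 6 × 0.1026)
  = 0.7182 / 1.6156 = 0.445

standardized alpha = 0.445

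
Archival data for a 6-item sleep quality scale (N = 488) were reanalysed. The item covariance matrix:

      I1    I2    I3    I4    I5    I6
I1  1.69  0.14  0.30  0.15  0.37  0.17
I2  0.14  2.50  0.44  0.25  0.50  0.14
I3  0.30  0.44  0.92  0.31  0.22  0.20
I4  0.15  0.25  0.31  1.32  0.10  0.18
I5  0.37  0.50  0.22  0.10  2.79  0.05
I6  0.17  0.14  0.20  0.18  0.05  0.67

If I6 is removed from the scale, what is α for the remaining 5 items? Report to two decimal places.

α = 0.47

Remaining items: I1, I2, I3, I4, I5 (k = 5).
sum of item variances = 1.69 + 2.50 + 0.92 + 1.32 + 2.79 = 9.22
σ²_T = 9.22 + 2 × 2.78 = 14.78
α (item deleted) = (5/4)·(1 − 9.22/14.78) = 0.47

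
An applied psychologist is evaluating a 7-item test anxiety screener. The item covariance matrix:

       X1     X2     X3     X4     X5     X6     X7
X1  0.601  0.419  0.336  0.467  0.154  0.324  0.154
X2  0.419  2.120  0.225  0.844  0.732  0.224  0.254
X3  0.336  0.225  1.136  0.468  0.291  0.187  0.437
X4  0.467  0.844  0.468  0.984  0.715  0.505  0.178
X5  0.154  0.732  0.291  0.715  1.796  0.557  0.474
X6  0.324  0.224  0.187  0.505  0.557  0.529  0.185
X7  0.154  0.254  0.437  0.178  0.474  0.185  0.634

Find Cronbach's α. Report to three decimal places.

sum of item variances = 0.601 + 2.120 + 1.136 + 0.984 + 1.796 + 0.529 + 0.634 = 7.800
Sum of off-diagonal covariances = 8.130
total variance = 7.800 + 2 × 8.130 = 24.060
α = (k/(k−1))·(1 − sum of item variances/total variance) = (7/6)·(1 − 7.800/24.060) = 0.788

α = 0.788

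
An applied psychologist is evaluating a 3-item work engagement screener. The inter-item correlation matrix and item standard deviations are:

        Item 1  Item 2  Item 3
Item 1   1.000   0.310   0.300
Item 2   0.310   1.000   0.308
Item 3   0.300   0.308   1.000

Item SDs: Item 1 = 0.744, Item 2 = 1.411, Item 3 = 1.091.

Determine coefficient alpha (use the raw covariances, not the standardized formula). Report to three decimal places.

Σσ²ᵢ = 0.744² + 1.411² + 1.091² = 3.7347
Covariances σ_ij = r_ij · s_i · s_j:
  σ(Item 1,Item 2) = 0.310 × 0.744 × 1.411 = 0.3254
  σ(Item 1,Item 3) = 0.300 × 0.744 × 1.091 = 0.2435
  σ(Item 2,Item 3) = 0.308 × 1.411 × 1.091 = 0.4741
σ²_T = Σσ²ᵢ + 2·Σσ_ij = 3.7347 + 2 × 1.0430 = 5.8207
α = (3/2)·(1 − 3.7347/5.8207) = 0.538

coefficient alpha = 0.538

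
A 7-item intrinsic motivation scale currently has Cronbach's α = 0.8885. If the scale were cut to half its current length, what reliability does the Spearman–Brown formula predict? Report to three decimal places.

Length factor m = 1/2
α' = m·α / (1 − (1−m)·α)
   = 1/2 × 0.8885 / (1 − (1 − 1/2) × 0.8885)
   = 0.4442 / 0.5557 = 0.799

predicted reliability = 0.799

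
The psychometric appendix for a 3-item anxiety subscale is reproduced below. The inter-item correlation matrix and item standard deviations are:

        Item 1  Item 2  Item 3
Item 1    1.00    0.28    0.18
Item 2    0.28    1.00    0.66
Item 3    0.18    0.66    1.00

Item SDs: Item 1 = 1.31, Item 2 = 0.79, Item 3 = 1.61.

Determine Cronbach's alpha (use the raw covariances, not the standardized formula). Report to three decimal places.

α = 0.569

Σσ²ᵢ = 1.31² + 0.79² + 1.61² = 4.9323
Covariances σ_ij = r_ij · s_i · s_j:
  σ(Item 1,Item 2) = 0.28 × 1.31 × 0.79 = 0.2898
  σ(Item 1,Item 3) = 0.18 × 1.31 × 1.61 = 0.3796
  σ(Item 2,Item 3) = 0.66 × 0.79 × 1.61 = 0.8395
σ²_T = Σσ²ᵢ + 2·Σσ_ij = 4.9323 + 2 × 1.5089 = 7.9501
α = (3/2)·(1 − 4.9323/7.9501) = 0.569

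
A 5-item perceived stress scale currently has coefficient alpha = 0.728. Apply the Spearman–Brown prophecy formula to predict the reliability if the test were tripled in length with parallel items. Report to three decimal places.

Length factor m = 3
α' = m·α / (1 + (m−1)·α)
   = 3 × 0.728 / (1 + (3 − 1) × 0.728)
   = 2.1840 / 2.4560 = 0.889

predicted reliability = 0.889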